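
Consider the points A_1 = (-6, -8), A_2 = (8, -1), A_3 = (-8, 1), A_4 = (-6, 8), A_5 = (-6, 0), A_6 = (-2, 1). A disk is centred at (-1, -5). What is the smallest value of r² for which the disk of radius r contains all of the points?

194

The required radius is the distance from (-1, -5) to the farthest point.
Squared distances: 34, 97, 85, 194, 50, 37.
Maximum is 194, attained at A_4.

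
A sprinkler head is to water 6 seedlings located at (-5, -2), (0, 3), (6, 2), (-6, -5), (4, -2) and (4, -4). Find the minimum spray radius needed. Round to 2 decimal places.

6.95

By Welzl's lemma the MEC is supported by two points (diametrically opposite) or three points (on a circumcircle).
The farthest pair is (6, 2)–(-6, -5) with squared distance 193. The circle on this segment as diameter has centre (0, -1.5) and r² = 193/4 = 48.25.
Check (-5, -2): distance² to centre = 25.25 ≤ 48.25, so it lies inside.
All remaining points lie in this disk, and no smaller disk contains both endpoints, so this is the minimum enclosing circle.
r = √(48.25) ≈ 6.95.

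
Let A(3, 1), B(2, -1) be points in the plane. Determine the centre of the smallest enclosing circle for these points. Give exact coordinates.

(2.5, 0)

The smallest circle enclosing two points has them as diameter endpoints.
Centre = midpoint = (2.5, 0); r² = |AB|²/4 = 5/4 = 1.25.
Centre = (2.5, 0).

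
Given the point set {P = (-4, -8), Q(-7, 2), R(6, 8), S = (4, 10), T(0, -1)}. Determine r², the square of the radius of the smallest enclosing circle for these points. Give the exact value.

The farthest pair is P–S with squared distance 388. The circle on this segment as diameter has centre (0, 1) and r² = 388/4 = 97.
Check Q: distance² to centre = 50 ≤ 97, so it lies inside.
All remaining points lie in this disk, and no smaller disk contains both endpoints, so this is the minimum enclosing circle.

97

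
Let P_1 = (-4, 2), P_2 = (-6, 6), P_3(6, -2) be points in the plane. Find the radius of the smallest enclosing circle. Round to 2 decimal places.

7.21

Side lengths²: P_1P_2² = 20, P_1P_3² = 116, P_2P_3² = 208.
Since P_2P_3² = 208 ≥ 116 + 20 = 136, the angle opposite P_2P_3 is not acute, so the smallest enclosing circle has P_2P_3 as diameter.
Centre = midpoint of P_2P_3 = (0, 2), r² = 208/4 = 52.
r = √52 ≈ 7.21.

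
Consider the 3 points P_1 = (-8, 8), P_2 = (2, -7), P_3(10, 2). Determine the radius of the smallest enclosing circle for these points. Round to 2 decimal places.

9.81

Side lengths²: P_1P_2² = 325, P_1P_3² = 360, P_2P_3² = 145.
Since P_1P_3² = 360 < 325 + 145 = 470, the triangle is acute, so the smallest enclosing circle is the circumcircle.
Circumcentre = (3/14, 37/14), r² = 9425/98.
r = √(9425/98) ≈ 9.81.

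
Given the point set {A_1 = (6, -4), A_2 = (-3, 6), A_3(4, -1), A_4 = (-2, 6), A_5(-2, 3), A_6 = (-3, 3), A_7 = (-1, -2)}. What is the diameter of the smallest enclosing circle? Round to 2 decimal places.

A smallest enclosing disk is always determined by at most three of the input points on its boundary.
The farthest pair is A_1–A_2 with squared distance 181. The circle on this segment as diameter has centre (1.5, 1) and r² = 181/4 = 45.25.
Check A_3: distance² to centre = 10.25 ≤ 45.25, so it lies inside.
All remaining points lie in this disk, and no smaller disk contains both endpoints, so this is the minimum enclosing circle.
Diameter = 2r = 2√(45.25) ≈ 13.45.

13.45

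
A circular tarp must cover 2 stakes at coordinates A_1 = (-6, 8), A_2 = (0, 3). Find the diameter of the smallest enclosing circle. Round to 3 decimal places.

7.810

The smallest circle enclosing two points has them as diameter endpoints.
Centre = midpoint = (-3, 5.5); r² = |A_1A_2|²/4 = 61/4 = 15.25.
Diameter = 2r = 2√(15.25) ≈ 7.810.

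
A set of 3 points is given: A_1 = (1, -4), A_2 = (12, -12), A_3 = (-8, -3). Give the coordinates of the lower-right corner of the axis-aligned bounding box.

x-range [-8, 12], y-range [-12, -3].
The lower-right corner is (12, -12).

(12, -12)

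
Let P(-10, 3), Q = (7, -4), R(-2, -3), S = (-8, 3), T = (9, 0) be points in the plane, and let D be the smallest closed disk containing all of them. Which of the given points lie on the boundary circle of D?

The minimum enclosing circle of a finite set is fixed by two of the points (as a diameter) or three (as a circumcircle).
The farthest pair is P–T with squared distance 370. The circle on this segment as diameter has centre (-0.5, 1.5) and r² = 370/4 = 92.5.
Check Q: distance² to centre = 86.5 ≤ 92.5, so it lies inside.
All remaining points lie in this disk, and no smaller disk contains both endpoints, so this is the minimum enclosing circle.
The points at distance exactly r from the centre are P, T — 2 points.

P, T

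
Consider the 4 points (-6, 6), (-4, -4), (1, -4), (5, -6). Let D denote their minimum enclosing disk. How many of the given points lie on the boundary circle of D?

A smallest enclosing disk is always determined by at most three of the input points on its boundary.
The farthest pair is (-6, 6)–(5, -6) with squared distance 265. The circle on this segment as diameter has centre (-0.5, 0) and r² = 265/4 = 66.25.
Check (-4, -4): distance² to centre = 28.25 ≤ 66.25, so it lies inside.
All remaining points lie in this disk, and no smaller disk contains both endpoints, so this is the minimum enclosing circle.
The points at distance exactly r from the centre are (-6, 6), (5, -6) — 2 points.

2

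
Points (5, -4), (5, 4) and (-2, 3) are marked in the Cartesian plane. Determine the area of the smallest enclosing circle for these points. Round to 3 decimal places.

78.540

Call the three points A, B, C in the order given.
Side lengths²: AB² = 64, AC² = 98, BC² = 50.
Since AC² = 98 < 64 + 50 = 114, the triangle is acute, so the smallest enclosing circle is the circumcircle.
Circumcentre = (2, 0), r² = 25.
Area = π·r² = π·25 ≈ 78.540.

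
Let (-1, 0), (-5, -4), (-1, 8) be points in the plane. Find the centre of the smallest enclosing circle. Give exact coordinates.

Call the three points A, B, C in the order given.
Side lengths²: AB² = 32, AC² = 64, BC² = 160.
Since BC² = 160 ≥ 64 + 32 = 96, the angle opposite BC is not acute, so the smallest enclosing circle has BC as diameter.
Centre = midpoint of BC = (-3, 2), r² = 160/4 = 40.
Centre = (-3, 2).

(-3, 2)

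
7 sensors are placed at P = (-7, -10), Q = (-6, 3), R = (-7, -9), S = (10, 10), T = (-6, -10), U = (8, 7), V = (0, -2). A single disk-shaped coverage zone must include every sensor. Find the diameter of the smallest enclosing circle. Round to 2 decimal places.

26.25

A smallest enclosing disk is always determined by at most three of the input points on its boundary.
The farthest pair is P–S with squared distance 689. The circle on this segment as diameter has centre (1.5, 0) and r² = 689/4 = 172.25.
Check Q: distance² to centre = 65.25 ≤ 172.25, so it lies inside.
All remaining points lie in this disk, and no smaller disk contains both endpoints, so this is the minimum enclosing circle.
Diameter = 2r = 2√(172.25) ≈ 26.25.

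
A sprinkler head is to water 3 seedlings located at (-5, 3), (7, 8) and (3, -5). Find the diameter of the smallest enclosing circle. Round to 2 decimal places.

14.71

Call the three points A, B, C in the order given.
Side lengths²: AB² = 169, AC² = 128, BC² = 185.
Since BC² = 185 < 169 + 128 = 297, the triangle is acute, so the smallest enclosing circle is the circumcircle.
Circumcentre = (79/34, 79/34), r² = 31265/578.
Diameter = 2r = 2√(31265/578) ≈ 14.71.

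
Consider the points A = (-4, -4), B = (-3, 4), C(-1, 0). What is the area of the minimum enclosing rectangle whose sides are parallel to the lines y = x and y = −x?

In coordinates u = x + y, v = x − y the rectangle is axis-aligned; the map (x,y)→(u,v) scales areas by 2.
u-values: -8, 1, -1; range = 1 − (-8) = 9.
v-values: 0, -7, -1; range = 0 − (-7) = 7.
Area = (9 × 7) / 2 = 31.5.

31.5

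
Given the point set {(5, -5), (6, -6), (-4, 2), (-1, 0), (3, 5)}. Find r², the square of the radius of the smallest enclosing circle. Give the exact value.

The minimum enclosing circle of a finite set is fixed by two of the points (as a diameter) or three (as a circumcircle).
The minimum enclosing circle is determined by three boundary points: (6, -6), (-4, 2), (3, 5).
Their circumcentre is (67/43, -56/43) with r² = 77285/1849.
The farthest remaining point (5, -5) is at distance² 47185/1849 ≤ 77285/1849.

77285/1849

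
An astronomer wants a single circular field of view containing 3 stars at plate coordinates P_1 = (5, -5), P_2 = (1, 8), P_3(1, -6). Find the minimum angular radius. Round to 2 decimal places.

Side lengths²: P_1P_2² = 185, P_1P_3² = 17, P_2P_3² = 196.
Since P_2P_3² = 196 < 185 + 17 = 202, the triangle is acute, so the smallest enclosing circle is the circumcircle.
Circumcentre = (1.375, 1), r² = 49.140625.
r = √(49.140625) ≈ 7.01.

7.01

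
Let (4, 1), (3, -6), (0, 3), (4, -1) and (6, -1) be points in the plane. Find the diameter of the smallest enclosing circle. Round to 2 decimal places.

By Welzl's lemma the MEC is supported by two points (diametrically opposite) or three points (on a circumcircle).
The farthest pair is (3, -6)–(0, 3) with squared distance 90. The circle on this segment as diameter has centre (1.5, -1.5) and r² = 90/4 = 22.5.
Check (4, 1): distance² to centre = 12.5 ≤ 22.5, so it lies inside.
All remaining points lie in this disk, and no smaller disk contains both endpoints, so this is the minimum enclosing circle.
Diameter = 2r = 2√(22.5) ≈ 9.49.

9.49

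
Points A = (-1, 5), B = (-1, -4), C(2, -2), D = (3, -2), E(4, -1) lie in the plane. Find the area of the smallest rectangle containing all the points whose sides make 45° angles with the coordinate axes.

49.5

In coordinates u = x + y, v = x − y the rectangle is axis-aligned; the map (x,y)→(u,v) scales areas by 2.
u-values: 4, -5, 0, 1, 3; range = 4 − (-5) = 9.
v-values: -6, 3, 4, 5, 5; range = 5 − (-6) = 11.
Area = (9 × 11) / 2 = 49.5.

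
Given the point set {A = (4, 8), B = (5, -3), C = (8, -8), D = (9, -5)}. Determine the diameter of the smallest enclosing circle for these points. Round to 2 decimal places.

16.49

The farthest pair is A–C with squared distance 272. The circle on this segment as diameter has centre (6, 0) and r² = 272/4 = 68.
Check B: distance² to centre = 10 ≤ 68, so it lies inside.
All remaining points lie in this disk, and no smaller disk contains both endpoints, so this is the minimum enclosing circle.
Diameter = 2r = 2√68 ≈ 16.49.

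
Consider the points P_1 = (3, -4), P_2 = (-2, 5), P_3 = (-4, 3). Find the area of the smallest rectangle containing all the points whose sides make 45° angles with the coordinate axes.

In coordinates u = x + y, v = x − y the rectangle is axis-aligned; the map (x,y)→(u,v) scales areas by 2.
u-values: -1, 3, -1; range = 3 − (-1) = 4.
v-values: 7, -7, -7; range = 7 − (-7) = 14.
Area = (4 × 14) / 2 = 28.

28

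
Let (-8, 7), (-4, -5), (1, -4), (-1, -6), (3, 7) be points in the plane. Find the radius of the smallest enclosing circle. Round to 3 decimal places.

7.724

A smallest enclosing disk is always determined by at most three of the input points on its boundary.
The minimum enclosing circle is determined by three boundary points: (-8, 7), (-1, -6), (3, 7).
Their circumcentre is (-2.5, 41/26) with r² = 20165/338.
The farthest remaining point (-4, -5) is at distance² 15381/338 ≤ 20165/338.
r = √(20165/338) ≈ 7.724.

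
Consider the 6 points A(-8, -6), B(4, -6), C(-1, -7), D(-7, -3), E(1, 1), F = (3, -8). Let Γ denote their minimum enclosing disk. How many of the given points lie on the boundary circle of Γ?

3

The minimum enclosing circle of a finite set is fixed by two of the points (as a diameter) or three (as a circumcircle).
The minimum enclosing circle is determined by three boundary points: A, B, E.
Their circumcentre is (-2, -31/7) with r² = 1885/49.
The farthest remaining point F is at distance² 1850/49 ≤ 1885/49.
The points at distance exactly r from the centre are A, B, E — 3 points.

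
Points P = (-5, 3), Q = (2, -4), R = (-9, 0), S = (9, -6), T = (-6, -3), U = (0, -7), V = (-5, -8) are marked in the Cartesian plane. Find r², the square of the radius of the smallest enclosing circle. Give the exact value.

A smallest enclosing disk is always determined by at most three of the input points on its boundary.
The farthest pair is R–S with squared distance 360. The circle on this segment as diameter has centre (0, -3) and r² = 360/4 = 90.
Check P: distance² to centre = 61 ≤ 90, so it lies inside.
All remaining points lie in this disk, and no smaller disk contains both endpoints, so this is the minimum enclosing circle.

90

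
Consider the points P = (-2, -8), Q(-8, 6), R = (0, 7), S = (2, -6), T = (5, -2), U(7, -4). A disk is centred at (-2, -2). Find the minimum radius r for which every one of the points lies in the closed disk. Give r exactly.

The required radius is the distance from (-2, -2) to the farthest point.
Squared distances: 36, 100, 85, 32, 49, 85.
Maximum is 100, attained at Q.
r = √100 = 10.

10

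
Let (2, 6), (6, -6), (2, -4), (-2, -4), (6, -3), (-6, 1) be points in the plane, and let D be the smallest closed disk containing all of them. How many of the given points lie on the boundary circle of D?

3

The minimum enclosing circle is determined by three boundary points: (2, 6), (6, -6), (-6, 1).
Their circumcentre is (49/58, -61/58) with r² = 85885/1682.
The farthest remaining point (6, -3) is at distance² 51085/1682 ≤ 85885/1682.
The points at distance exactly r from the centre are (2, 6), (6, -6), (-6, 1) — 3 points.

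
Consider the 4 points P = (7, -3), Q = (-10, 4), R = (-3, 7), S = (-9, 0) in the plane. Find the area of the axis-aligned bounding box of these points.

x ranges over [-10, 7], width 17.
y ranges over [-3, 7], height 10.
Area = 17 × 10 = 170.

170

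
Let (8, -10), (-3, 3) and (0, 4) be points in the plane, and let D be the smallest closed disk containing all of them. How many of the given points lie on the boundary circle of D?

Call the three points A, B, C in the order given.
Side lengths²: AB² = 290, AC² = 260, BC² = 10.
Since AB² = 290 ≥ 260 + 10 = 270, the angle opposite AB is not acute, so the smallest enclosing circle has AB as diameter.
Centre = midpoint of AB = (2.5, -3.5), r² = 290/4 = 72.5.
The points at distance exactly r from the centre are (8, -10), (-3, 3) — 2 points.

2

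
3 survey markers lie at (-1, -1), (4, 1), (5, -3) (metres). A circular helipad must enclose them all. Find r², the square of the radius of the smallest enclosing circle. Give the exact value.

2465/242

Call the three points A, B, C in the order given.
Side lengths²: AB² = 29, AC² = 40, BC² = 17.
Since AC² = 40 < 29 + 17 = 46, the triangle is acute, so the smallest enclosing circle is the circumcircle.
Circumcentre = (47/22, -35/22), r² = 2465/242.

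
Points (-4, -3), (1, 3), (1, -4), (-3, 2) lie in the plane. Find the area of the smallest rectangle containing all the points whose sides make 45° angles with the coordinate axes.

In coordinates u = x + y, v = x − y the rectangle is axis-aligned; the map (x,y)→(u,v) scales areas by 2.
u-values: -7, 4, -3, -1; range = 4 − (-7) = 11.
v-values: -1, -2, 5, -5; range = 5 − (-5) = 10.
Area = (11 × 10) / 2 = 55.

55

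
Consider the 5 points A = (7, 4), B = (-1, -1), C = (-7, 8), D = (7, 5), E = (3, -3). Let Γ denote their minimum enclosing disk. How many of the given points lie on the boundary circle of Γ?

By Welzl's lemma the MEC is supported by two points (diametrically opposite) or three points (on a circumcircle).
The minimum enclosing circle is determined by three boundary points: C, D, E.
Their circumcentre is (-18/31, 235/62) with r² = 226525/3844.
The farthest remaining point A is at distance² 221069/3844 ≤ 226525/3844.
The points at distance exactly r from the centre are C, D, E — 3 points.

3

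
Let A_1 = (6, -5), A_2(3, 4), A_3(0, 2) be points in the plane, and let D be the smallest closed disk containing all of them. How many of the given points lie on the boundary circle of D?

Side lengths²: A_1A_2² = 90, A_1A_3² = 85, A_2A_3² = 13.
Since A_1A_2² = 90 < 85 + 13 = 98, the triangle is acute, so the smallest enclosing circle is the circumcircle.
Circumcentre = (87/22, -15/22), r² = 5525/242.
The points at distance exactly r from the centre are A_1, A_2, A_3 — 3 points.

3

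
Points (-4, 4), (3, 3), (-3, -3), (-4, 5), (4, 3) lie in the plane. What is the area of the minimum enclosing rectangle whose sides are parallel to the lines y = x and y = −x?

In coordinates u = x + y, v = x − y the rectangle is axis-aligned; the map (x,y)→(u,v) scales areas by 2.
u-values: 0, 6, -6, 1, 7; range = 7 − (-6) = 13.
v-values: -8, 0, 0, -9, 1; range = 1 − (-9) = 10.
Area = (13 × 10) / 2 = 65.

65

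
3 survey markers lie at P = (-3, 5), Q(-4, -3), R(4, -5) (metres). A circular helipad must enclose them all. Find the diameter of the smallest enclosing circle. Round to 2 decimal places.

12.21

Side lengths²: PQ² = 65, PR² = 149, QR² = 68.
Since PR² = 149 ≥ 68 + 65 = 133, the angle opposite PR is not acute, so the smallest enclosing circle has PR as diameter.
Centre = midpoint of PR = (0.5, 0), r² = 149/4 = 37.25.
Diameter = 2r = 2√(37.25) ≈ 12.21.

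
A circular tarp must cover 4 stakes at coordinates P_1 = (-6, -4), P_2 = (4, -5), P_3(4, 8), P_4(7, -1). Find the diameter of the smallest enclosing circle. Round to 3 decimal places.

15.698

The minimum enclosing circle is determined by three boundary points: P_1, P_2, P_3.
Their circumcentre is (-0.4, 1.5) with r² = 61.61.
The farthest remaining point P_4 is at distance² 61.01 ≤ 61.61.
Diameter = 2r = 2√(61.61) ≈ 15.698.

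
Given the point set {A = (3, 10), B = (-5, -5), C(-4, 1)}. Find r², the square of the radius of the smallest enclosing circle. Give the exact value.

Side lengths²: AB² = 289, AC² = 130, BC² = 37.
Since AB² = 289 ≥ 130 + 37 = 167, the angle opposite AB is not acute, so the smallest enclosing circle has AB as diameter.
Centre = midpoint of AB = (-1, 2.5), r² = 289/4 = 72.25.

72.25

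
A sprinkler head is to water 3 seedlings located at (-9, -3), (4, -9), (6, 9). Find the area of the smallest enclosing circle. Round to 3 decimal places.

Call the three points A, B, C in the order given.
Side lengths²: AB² = 205, AC² = 369, BC² = 328.
Since AC² = 369 < 328 + 205 = 533, the triangle is acute, so the smallest enclosing circle is the circumcircle.
Circumcentre = (0.5, 0.5), r² = 102.5.
Area = π·r² = π·102.5 ≈ 322.013.

322.013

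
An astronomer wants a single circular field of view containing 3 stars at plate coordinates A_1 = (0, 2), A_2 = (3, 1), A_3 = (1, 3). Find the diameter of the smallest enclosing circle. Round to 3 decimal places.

3.162

Side lengths²: A_1A_2² = 10, A_1A_3² = 2, A_2A_3² = 8.
Since A_1A_2² = 10 ≥ 8 + 2 = 10, the angle opposite A_1A_2 is not acute, so the smallest enclosing circle has A_1A_2 as diameter.
Centre = midpoint of A_1A_2 = (1.5, 1.5), r² = 10/4 = 2.5.
Diameter = 2r = 2√(2.5) ≈ 3.162.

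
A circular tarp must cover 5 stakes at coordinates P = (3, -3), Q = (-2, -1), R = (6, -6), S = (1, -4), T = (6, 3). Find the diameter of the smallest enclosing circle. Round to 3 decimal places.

10.548

A smallest enclosing disk is always determined by at most three of the input points on its boundary.
The minimum enclosing circle is determined by three boundary points: Q, R, T.
Their circumcentre is (3.25, -1.5) with r² = 27.8125.
The farthest remaining point S is at distance² 11.3125 ≤ 27.8125.
Diameter = 2r = 2√(27.8125) ≈ 10.548.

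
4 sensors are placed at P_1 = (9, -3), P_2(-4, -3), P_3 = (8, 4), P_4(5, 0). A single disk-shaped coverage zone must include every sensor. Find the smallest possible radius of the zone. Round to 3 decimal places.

The minimum enclosing circle of a finite set is fixed by two of the points (as a diameter) or three (as a circumcircle).
The minimum enclosing circle is determined by three boundary points: P_1, P_2, P_3.
Their circumcentre is (2.5, -5/14) with r² = 4825/98.
The farthest remaining point P_4 is at distance² 625/98 ≤ 4825/98.
r = √(4825/98) ≈ 7.017.

7.017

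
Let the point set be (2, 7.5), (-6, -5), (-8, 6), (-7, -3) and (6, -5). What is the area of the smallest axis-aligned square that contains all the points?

196

The bounding box has width 14 and height 12.5.
An axis-aligned square enclosing the set must have side ≥ max(width, height).
So the minimum side is max(14, 12.5) = 14.
Area = 14² = 196.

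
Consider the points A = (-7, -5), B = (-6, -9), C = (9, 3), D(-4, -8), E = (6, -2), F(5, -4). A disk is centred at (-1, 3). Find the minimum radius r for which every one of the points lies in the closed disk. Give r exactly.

13

The required radius is the distance from (-1, 3) to the farthest point.
Squared distances: 100, 169, 100, 130, 74, 85.
Maximum is 169, attained at B.
r = √169 = 13.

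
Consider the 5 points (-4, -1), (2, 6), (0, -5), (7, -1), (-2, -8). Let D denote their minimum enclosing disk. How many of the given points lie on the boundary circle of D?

The minimum enclosing circle of a finite set is fixed by two of the points (as a diameter) or three (as a circumcircle).
The farthest pair is (2, 6)–(-2, -8) with squared distance 212. The circle on this segment as diameter has centre (0, -1) and r² = 212/4 = 53.
Check (-4, -1): distance² to centre = 16 ≤ 53, so it lies inside.
All remaining points lie in this disk, and no smaller disk contains both endpoints, so this is the minimum enclosing circle.
The points at distance exactly r from the centre are (2, 6), (-2, -8) — 2 points.

2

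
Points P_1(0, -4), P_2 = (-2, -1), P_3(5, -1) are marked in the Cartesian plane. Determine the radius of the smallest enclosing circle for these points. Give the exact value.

3.5

Side lengths²: P_1P_2² = 13, P_1P_3² = 34, P_2P_3² = 49.
Since P_2P_3² = 49 ≥ 34 + 13 = 47, the angle opposite P_2P_3 is not acute, so the smallest enclosing circle has P_2P_3 as diameter.
Centre = midpoint of P_2P_3 = (1.5, -1), r² = 49/4 = 12.25.
r = √(12.25) = 3.5.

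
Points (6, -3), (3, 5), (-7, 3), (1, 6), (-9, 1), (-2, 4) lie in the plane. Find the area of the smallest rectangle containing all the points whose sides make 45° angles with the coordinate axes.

In coordinates u = x + y, v = x − y the rectangle is axis-aligned; the map (x,y)→(u,v) scales areas by 2.
u-values: 3, 8, -4, 7, -8, 2; range = 8 − (-8) = 16.
v-values: 9, -2, -10, -5, -10, -6; range = 9 − (-10) = 19.
Area = (16 × 19) / 2 = 152.

152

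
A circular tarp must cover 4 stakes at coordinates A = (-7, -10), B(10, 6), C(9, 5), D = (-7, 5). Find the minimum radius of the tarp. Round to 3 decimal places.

11.673

The farthest pair is A–B with squared distance 545. The circle on this segment as diameter has centre (1.5, -2) and r² = 545/4 = 136.25.
Check C: distance² to centre = 105.25 ≤ 136.25, so it lies inside.
All remaining points lie in this disk, and no smaller disk contains both endpoints, so this is the minimum enclosing circle.
r = √(136.25) ≈ 11.673.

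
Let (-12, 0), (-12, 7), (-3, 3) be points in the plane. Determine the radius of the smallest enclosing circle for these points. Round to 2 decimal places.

Call the three points A, B, C in the order given.
Side lengths²: AB² = 49, AC² = 90, BC² = 97.
Since BC² = 97 < 90 + 49 = 139, the triangle is acute, so the smallest enclosing circle is the circumcircle.
Circumcentre = (-49/6, 3.5), r² = 485/18.
r = √(485/18) ≈ 5.19.

5.19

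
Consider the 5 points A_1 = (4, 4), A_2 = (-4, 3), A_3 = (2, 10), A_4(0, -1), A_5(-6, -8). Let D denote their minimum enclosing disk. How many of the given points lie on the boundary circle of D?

2

The minimum enclosing circle of a finite set is fixed by two of the points (as a diameter) or three (as a circumcircle).
The farthest pair is A_3–A_5 with squared distance 388. The circle on this segment as diameter has centre (-2, 1) and r² = 388/4 = 97.
Check A_1: distance² to centre = 45 ≤ 97, so it lies inside.
All remaining points lie in this disk, and no smaller disk contains both endpoints, so this is the minimum enclosing circle.
The points at distance exactly r from the centre are A_3, A_5 — 2 points.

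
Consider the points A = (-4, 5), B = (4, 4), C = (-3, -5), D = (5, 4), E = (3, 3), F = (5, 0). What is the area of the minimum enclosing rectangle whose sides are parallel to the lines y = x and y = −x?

119

In coordinates u = x + y, v = x − y the rectangle is axis-aligned; the map (x,y)→(u,v) scales areas by 2.
u-values: 1, 8, -8, 9, 6, 5; range = 9 − (-8) = 17.
v-values: -9, 0, 2, 1, 0, 5; range = 5 − (-9) = 14.
Area = (17 × 14) / 2 = 119.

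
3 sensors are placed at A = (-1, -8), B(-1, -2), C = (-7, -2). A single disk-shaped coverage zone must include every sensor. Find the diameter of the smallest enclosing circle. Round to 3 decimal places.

Side lengths²: AB² = 36, AC² = 72, BC² = 36.
Since AC² = 72 ≥ 36 + 36 = 72, the angle opposite AC is not acute, so the smallest enclosing circle has AC as diameter.
Centre = midpoint of AC = (-4, -5), r² = 72/4 = 18.
Diameter = 2r = 2√18 ≈ 8.485.

8.485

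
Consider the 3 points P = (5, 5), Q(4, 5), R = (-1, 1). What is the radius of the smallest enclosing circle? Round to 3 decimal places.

Side lengths²: PQ² = 1, PR² = 52, QR² = 41.
Since PR² = 52 ≥ 41 + 1 = 42, the angle opposite PR is not acute, so the smallest enclosing circle has PR as diameter.
Centre = midpoint of PR = (2, 3), r² = 52/4 = 13.
r = √13 ≈ 3.606.

3.606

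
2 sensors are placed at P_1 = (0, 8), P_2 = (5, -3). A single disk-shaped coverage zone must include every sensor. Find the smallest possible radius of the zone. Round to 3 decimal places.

The smallest circle enclosing two points has them as diameter endpoints.
Centre = midpoint = (2.5, 2.5); r² = |P_1P_2|²/4 = 146/4 = 36.5.
r = √(36.5) ≈ 6.042.

6.042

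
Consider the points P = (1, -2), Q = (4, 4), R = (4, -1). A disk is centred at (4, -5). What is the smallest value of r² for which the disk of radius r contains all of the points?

The required radius is the distance from (4, -5) to the farthest point.
Squared distances: 18, 81, 16.
Maximum is 81, attained at Q.

81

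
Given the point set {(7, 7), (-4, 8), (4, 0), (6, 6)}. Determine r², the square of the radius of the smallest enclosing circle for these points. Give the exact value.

35.38

A smallest enclosing disk is always determined by at most three of the input points on its boundary.
The minimum enclosing circle is determined by three boundary points: (7, 7), (-4, 8), (4, 0).
Their circumcentre is (1.3, 5.3) with r² = 35.38.
The farthest remaining point (6, 6) is at distance² 22.58 ≤ 35.38.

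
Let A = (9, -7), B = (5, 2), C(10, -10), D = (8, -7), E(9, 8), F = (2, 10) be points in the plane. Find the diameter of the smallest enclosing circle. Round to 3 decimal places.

21.541

A smallest enclosing disk is always determined by at most three of the input points on its boundary.
The farthest pair is C–F with squared distance 464. The circle on this segment as diameter has centre (6, 0) and r² = 464/4 = 116.
Check A: distance² to centre = 58 ≤ 116, so it lies inside.
All remaining points lie in this disk, and no smaller disk contains both endpoints, so this is the minimum enclosing circle.
Diameter = 2r = 2√116 ≈ 21.541.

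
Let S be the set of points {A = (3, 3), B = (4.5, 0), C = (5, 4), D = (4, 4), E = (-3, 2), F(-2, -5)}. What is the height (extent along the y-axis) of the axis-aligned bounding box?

9

max y = 4, min y = -5, so height = 9.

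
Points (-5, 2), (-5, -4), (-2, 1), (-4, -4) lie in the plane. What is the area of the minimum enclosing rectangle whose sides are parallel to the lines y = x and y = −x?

In coordinates u = x + y, v = x − y the rectangle is axis-aligned; the map (x,y)→(u,v) scales areas by 2.
u-values: -3, -9, -1, -8; range = -1 − (-9) = 8.
v-values: -7, -1, -3, 0; range = 0 − (-7) = 7.
Area = (8 × 7) / 2 = 28.

28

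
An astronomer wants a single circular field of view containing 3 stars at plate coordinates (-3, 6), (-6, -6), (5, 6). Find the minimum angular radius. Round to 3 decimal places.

8.139

Call the three points A, B, C in the order given.
Side lengths²: AB² = 153, AC² = 64, BC² = 265.
Since BC² = 265 ≥ 153 + 64 = 217, the angle opposite BC is not acute, so the smallest enclosing circle has BC as diameter.
Centre = midpoint of BC = (-0.5, 0), r² = 265/4 = 66.25.
r = √(66.25) ≈ 8.139.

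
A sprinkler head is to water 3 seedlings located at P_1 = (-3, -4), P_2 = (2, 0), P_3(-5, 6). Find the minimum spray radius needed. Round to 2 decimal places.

Side lengths²: P_1P_2² = 41, P_1P_3² = 104, P_2P_3² = 85.
Since P_1P_3² = 104 < 85 + 41 = 126, the triangle is acute, so the smallest enclosing circle is the circumcircle.
Circumcentre = (-177/58, 69/58), r² = 45305/1682.
r = √(45305/1682) ≈ 5.19.

5.19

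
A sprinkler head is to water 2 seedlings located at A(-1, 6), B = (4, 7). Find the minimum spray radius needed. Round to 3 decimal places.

The smallest circle enclosing two points has them as diameter endpoints.
Centre = midpoint = (1.5, 6.5); r² = |AB|²/4 = 26/4 = 6.5.
r = √(6.5) ≈ 2.550.

2.550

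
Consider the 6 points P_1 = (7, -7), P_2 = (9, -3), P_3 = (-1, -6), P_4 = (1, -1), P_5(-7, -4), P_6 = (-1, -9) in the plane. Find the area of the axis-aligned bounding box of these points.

128

x ranges over [-7, 9], width 16.
y ranges over [-9, -1], height 8.
Area = 16 × 8 = 128.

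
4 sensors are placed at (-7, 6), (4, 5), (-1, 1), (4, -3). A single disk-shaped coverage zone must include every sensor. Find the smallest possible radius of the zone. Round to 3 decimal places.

By Welzl's lemma the MEC is supported by two points (diametrically opposite) or three points (on a circumcircle).
The farthest pair is (-7, 6)–(4, -3) with squared distance 202. The circle on this segment as diameter has centre (-1.5, 1.5) and r² = 202/4 = 50.5.
Check (4, 5): distance² to centre = 42.5 ≤ 50.5, so it lies inside.
All remaining points lie in this disk, and no smaller disk contains both endpoints, so this is the minimum enclosing circle.
r = √(50.5) ≈ 7.106.

7.106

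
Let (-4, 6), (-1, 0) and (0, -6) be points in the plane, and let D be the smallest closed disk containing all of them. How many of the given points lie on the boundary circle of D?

2

Call the three points A, B, C in the order given.
Side lengths²: AB² = 45, AC² = 160, BC² = 37.
Since AC² = 160 ≥ 45 + 37 = 82, the angle opposite AC is not acute, so the smallest enclosing circle has AC as diameter.
Centre = midpoint of AC = (-2, 0), r² = 160/4 = 40.
The points at distance exactly r from the centre are (-4, 6), (0, -6) — 2 points.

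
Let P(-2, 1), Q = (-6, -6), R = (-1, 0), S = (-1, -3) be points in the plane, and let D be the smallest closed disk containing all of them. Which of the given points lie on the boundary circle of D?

By Welzl's lemma the MEC is supported by two points (diametrically opposite) or three points (on a circumcircle).
The farthest pair is P–Q with squared distance 65. The circle on this segment as diameter has centre (-4, -2.5) and r² = 65/4 = 16.25.
Check R: distance² to centre = 15.25 ≤ 16.25, so it lies inside.
All remaining points lie in this disk, and no smaller disk contains both endpoints, so this is the minimum enclosing circle.
The points at distance exactly r from the centre are P, Q — 2 points.

P, Q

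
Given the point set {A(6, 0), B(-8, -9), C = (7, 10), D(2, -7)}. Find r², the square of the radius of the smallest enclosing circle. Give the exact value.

A smallest enclosing disk is always determined by at most three of the input points on its boundary.
The farthest pair is B–C with squared distance 586. The circle on this segment as diameter has centre (-0.5, 0.5) and r² = 586/4 = 146.5.
Check A: distance² to centre = 42.5 ≤ 146.5, so it lies inside.
All remaining points lie in this disk, and no smaller disk contains both endpoints, so this is the minimum enclosing circle.

146.5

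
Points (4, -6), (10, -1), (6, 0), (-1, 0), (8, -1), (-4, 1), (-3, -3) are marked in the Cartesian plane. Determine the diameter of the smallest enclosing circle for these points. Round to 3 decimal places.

14.142

The minimum enclosing circle of a finite set is fixed by two of the points (as a diameter) or three (as a circumcircle).
The farthest pair is (10, -1)–(-4, 1) with squared distance 200. The circle on this segment as diameter has centre (3, 0) and r² = 200/4 = 50.
Check (4, -6): distance² to centre = 37 ≤ 50, so it lies inside.
All remaining points lie in this disk, and no smaller disk contains both endpoints, so this is the minimum enclosing circle.
Diameter = 2r = 2√50 ≈ 14.142.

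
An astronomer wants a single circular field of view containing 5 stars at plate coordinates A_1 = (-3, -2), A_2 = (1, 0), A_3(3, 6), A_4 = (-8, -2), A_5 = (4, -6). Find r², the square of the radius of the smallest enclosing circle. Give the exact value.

A smallest enclosing disk is always determined by at most three of the input points on its boundary.
The minimum enclosing circle is determined by three boundary points: A_3, A_4, A_5.
Their circumcentre is (-11/14, -5/14) with r² = 5365/98.
The farthest remaining point A_1 is at distance² 745/98 ≤ 5365/98.

5365/98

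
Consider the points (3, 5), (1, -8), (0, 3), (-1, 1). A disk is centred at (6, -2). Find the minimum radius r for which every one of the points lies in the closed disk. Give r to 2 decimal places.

The required radius is the distance from (6, -2) to the farthest point.
Squared distances: 58, 61, 61, 58.
Maximum is 61, attained at (1, -8).
r = √61 ≈ 7.81.

7.81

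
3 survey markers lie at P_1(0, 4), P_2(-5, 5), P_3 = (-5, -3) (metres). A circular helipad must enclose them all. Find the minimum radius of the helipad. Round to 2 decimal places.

Side lengths²: P_1P_2² = 26, P_1P_3² = 74, P_2P_3² = 64.
Since P_1P_3² = 74 < 64 + 26 = 90, the triangle is acute, so the smallest enclosing circle is the circumcircle.
Circumcentre = (-3.2, 1), r² = 19.24.
r = √(19.24) ≈ 4.39.

4.39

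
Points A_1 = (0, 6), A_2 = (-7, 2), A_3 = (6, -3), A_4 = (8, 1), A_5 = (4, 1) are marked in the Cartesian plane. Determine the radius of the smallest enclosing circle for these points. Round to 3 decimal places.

The minimum enclosing circle of a finite set is fixed by two of the points (as a diameter) or three (as a circumcircle).
The farthest pair is A_2–A_4 with squared distance 226. The circle on this segment as diameter has centre (0.5, 1.5) and r² = 226/4 = 56.5.
Check A_1: distance² to centre = 20.5 ≤ 56.5, so it lies inside.
All remaining points lie in this disk, and no smaller disk contains both endpoints, so this is the minimum enclosing circle.
r = √(56.5) ≈ 7.517.

7.517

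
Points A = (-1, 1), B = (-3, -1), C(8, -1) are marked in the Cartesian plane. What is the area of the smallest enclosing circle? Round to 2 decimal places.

Side lengths²: AB² = 8, AC² = 85, BC² = 121.
Since BC² = 121 ≥ 85 + 8 = 93, the angle opposite BC is not acute, so the smallest enclosing circle has BC as diameter.
Centre = midpoint of BC = (2.5, -1), r² = 121/4 = 30.25.
Area = π·r² = π·30.25 ≈ 95.03.

95.03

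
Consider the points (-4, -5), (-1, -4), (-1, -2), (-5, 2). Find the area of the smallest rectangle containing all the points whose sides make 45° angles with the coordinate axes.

30

In coordinates u = x + y, v = x − y the rectangle is axis-aligned; the map (x,y)→(u,v) scales areas by 2.
u-values: -9, -5, -3, -3; range = -3 − (-9) = 6.
v-values: 1, 3, 1, -7; range = 3 − (-7) = 10.
Area = (6 × 10) / 2 = 30.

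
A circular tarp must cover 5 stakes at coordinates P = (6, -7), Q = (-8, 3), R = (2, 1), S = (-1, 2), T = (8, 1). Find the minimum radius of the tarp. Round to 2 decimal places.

8.67

The minimum enclosing circle is determined by three boundary points: P, Q, T.
Their circumcentre is (-13/33, -38/33) with r² = 81770/1089.
The farthest remaining point R is at distance² 11282/1089 ≤ 81770/1089.
r = √(81770/1089) ≈ 8.67.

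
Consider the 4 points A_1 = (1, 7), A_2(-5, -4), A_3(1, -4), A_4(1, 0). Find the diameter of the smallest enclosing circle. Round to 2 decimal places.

12.53

A smallest enclosing disk is always determined by at most three of the input points on its boundary.
The farthest pair is A_1–A_2 with squared distance 157. The circle on this segment as diameter has centre (-2, 1.5) and r² = 157/4 = 39.25.
Check A_3: distance² to centre = 39.25 ≤ 39.25, so it lies inside.
All remaining points lie in this disk, and no smaller disk contains both endpoints, so this is the minimum enclosing circle.
Diameter = 2r = 2√(39.25) ≈ 12.53.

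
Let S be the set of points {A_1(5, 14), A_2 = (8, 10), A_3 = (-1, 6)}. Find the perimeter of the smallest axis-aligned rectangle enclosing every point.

Width = max x − min x = 8 − (-1) = 9.
Height = max y − min y = 14 − 6 = 8.
Perimeter = 2(9 + 8) = 34.

34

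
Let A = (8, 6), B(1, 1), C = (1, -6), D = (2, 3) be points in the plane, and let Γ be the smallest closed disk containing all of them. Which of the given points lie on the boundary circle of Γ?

A, C

By Welzl's lemma the MEC is supported by two points (diametrically opposite) or three points (on a circumcircle).
The farthest pair is A–C with squared distance 193. The circle on this segment as diameter has centre (4.5, 0) and r² = 193/4 = 48.25.
Check B: distance² to centre = 13.25 ≤ 48.25, so it lies inside.
All remaining points lie in this disk, and no smaller disk contains both endpoints, so this is the minimum enclosing circle.
The points at distance exactly r from the centre are A, C — 2 points.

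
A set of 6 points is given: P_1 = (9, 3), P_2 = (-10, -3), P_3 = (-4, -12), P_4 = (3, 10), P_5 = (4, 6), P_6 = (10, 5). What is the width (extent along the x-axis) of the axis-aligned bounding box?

max x = 10, min x = -10, so width = 20.

20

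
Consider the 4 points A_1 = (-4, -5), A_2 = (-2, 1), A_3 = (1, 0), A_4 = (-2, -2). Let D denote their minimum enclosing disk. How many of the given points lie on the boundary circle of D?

The farthest pair is A_1–A_3 with squared distance 50. The circle on this segment as diameter has centre (-1.5, -2.5) and r² = 50/4 = 12.5.
Check A_2: distance² to centre = 12.5 ≤ 12.5, so it lies inside.
All remaining points lie in this disk, and no smaller disk contains both endpoints, so this is the minimum enclosing circle.
The points at distance exactly r from the centre are A_1, A_2, A_3 — 3 points.

3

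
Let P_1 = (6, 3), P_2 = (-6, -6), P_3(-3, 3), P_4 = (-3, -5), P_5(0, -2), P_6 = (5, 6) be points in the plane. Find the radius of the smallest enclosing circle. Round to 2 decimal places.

The farthest pair is P_2–P_6 with squared distance 265. The circle on this segment as diameter has centre (-0.5, 0) and r² = 265/4 = 66.25.
Check P_1: distance² to centre = 51.25 ≤ 66.25, so it lies inside.
All remaining points lie in this disk, and no smaller disk contains both endpoints, so this is the minimum enclosing circle.
r = √(66.25) ≈ 8.14.

8.14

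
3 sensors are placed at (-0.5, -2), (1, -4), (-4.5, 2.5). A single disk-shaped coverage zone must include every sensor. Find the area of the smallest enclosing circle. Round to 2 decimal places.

56.94

Call the three points A, B, C in the order given.
Side lengths²: AB² = 6.25, AC² = 36.25, BC² = 72.5.
Since BC² = 72.5 ≥ 36.25 + 6.25 = 42.5, the angle opposite BC is not acute, so the smallest enclosing circle has BC as diameter.
Centre = midpoint of BC = (-1.75, -0.75), r² = 72.5/4 = 18.125.
Area = π·r² = π·18.125 ≈ 56.94.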